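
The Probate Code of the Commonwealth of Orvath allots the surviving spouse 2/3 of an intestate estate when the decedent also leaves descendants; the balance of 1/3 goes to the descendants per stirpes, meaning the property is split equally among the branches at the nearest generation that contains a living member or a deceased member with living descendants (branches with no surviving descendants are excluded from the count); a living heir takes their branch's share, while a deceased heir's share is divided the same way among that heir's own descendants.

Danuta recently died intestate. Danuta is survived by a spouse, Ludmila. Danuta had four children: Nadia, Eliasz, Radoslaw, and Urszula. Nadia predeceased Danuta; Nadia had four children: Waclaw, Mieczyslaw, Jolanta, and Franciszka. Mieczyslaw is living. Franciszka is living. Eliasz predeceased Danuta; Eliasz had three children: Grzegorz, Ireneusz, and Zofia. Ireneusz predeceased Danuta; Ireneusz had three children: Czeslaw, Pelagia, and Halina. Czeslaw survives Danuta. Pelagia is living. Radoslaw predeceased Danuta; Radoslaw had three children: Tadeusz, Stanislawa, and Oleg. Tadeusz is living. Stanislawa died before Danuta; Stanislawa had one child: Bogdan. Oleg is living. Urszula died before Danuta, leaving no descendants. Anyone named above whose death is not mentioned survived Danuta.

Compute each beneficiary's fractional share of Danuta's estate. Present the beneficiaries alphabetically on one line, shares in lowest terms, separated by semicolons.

Bogdan 1/27; Czeslaw 1/81; Franciszka 1/36; Grzegorz 1/27; Halina 1/81; Jolanta 1/36; Ludmila 2/3; Mieczyslaw 1/36; Oleg 1/27; Pelagia 1/81; Tadeusz 1/27; Waclaw 1/36; Zofia 1/27

Ludmila, as surviving spouse, takes 2/3.
The remaining 1/3 passes to Danuta's descendants per stirpes.
Urszula left no surviving issue, so that branch lapses and is disregarded.
The 1/3 is divided into 3 equal shares of 1/9 among Nadia, Eliasz, Radoslaw.
Nadia predeceased; the 1/9 allotted to Nadia's branch passes to Nadia's issue by representation.
The 1/9 is divided into 4 equal shares of 1/36 among Waclaw, Mieczyslaw, Jolanta, Franciszka.
Waclaw is living and takes 1/36.
Mieczyslaw is living and takes 1/36.
Jolanta is living and takes 1/36.
Franciszka is living and takes 1/36.
Eliasz predeceased; the 1/9 allotted to Eliasz's branch passes to Eliasz's issue by representation.
The 1/9 is divided into 3 equal shares of 1/27 among Grzegorz, Ireneusz, Zofia.
Grzegorz is living and takes 1/27.
Ireneusz predeceased; the 1/27 allotted to Ireneusz's branch passes to Ireneusz's issue by representation.
The 1/27 is divided into 3 equal shares of 1/81 among Czeslaw, Pelagia, Halina.
Czeslaw is living and takes 1/81.
Pelagia is living and takes 1/81.
Halina is living and takes 1/81.
Zofia is living and takes 1/27.
Radoslaw predeceased; the 1/9 allotted to Radoslaw's branch passes to Radoslaw's issue by representation.
The 1/9 is divided into 3 equal shares of 1/27 among Tadeusz, Stanislawa, Oleg.
Tadeusz is living and takes 1/27.
Stanislawa predeceased; the 1/27 allotted to Stanislawa's branch passes to Stanislawa's issue by representation.
Bogdan is the sole taker at this level and receives the full 1/27.
Oleg is living and takes 1/27.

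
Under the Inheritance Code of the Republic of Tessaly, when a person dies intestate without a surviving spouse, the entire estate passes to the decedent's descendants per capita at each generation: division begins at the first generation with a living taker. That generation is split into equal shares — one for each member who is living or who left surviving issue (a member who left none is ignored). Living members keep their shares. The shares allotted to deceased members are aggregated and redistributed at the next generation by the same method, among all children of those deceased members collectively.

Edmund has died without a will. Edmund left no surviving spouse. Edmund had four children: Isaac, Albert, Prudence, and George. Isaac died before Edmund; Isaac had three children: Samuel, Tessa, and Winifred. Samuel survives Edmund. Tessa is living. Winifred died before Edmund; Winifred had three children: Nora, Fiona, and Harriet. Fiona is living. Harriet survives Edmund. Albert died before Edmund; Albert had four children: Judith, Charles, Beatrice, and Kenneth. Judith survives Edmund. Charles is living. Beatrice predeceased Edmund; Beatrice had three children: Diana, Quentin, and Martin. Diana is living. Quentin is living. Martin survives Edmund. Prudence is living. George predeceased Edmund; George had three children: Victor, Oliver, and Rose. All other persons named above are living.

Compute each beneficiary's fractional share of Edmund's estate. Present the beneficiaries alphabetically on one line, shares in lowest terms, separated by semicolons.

Charles 3/40; Diana 1/40; Fiona 1/40; Harriet 1/40; Judith 3/40; Kenneth 3/40; Martin 1/40; Nora 1/40; Oliver 3/40; Prudence 1/4; Quentin 1/40; Rose 3/40; Samuel 3/40; Tessa 3/40; Victor 3/40

There is no surviving spouse, so the entire estate passes to Edmund's descendants per capita at each generation.
At generation 1 (Isaac, Albert, Prudence, George) there are 4 shares of (1)/4 = 1/4 each.
Living: Prudence — each takes 1/4.
Deceased: Isaac, Albert, and George. Their combined 3/4 is pooled and carried to generation 2.
At generation 2 (Samuel, Tessa, Winifred, Judith, Charles, Beatrice, Kenneth, Victor, Oliver, Rose) there are 10 shares of (3/4)/10 = 3/40 each.
Living: Samuel, Tessa, Judith, Charles, Kenneth, Victor, Oliver, and Rose — each takes 3/40.
Deceased: Winifred and Beatrice. Their combined 3/20 is pooled and carried to generation 3.
At generation 3 (Nora, Fiona, Harriet, Diana, Quentin, Martin) there are 6 shares of (3/20)/6 = 1/40 each.
Living: Nora, Fiona, Harriet, Diana, Quentin, and Martin — each takes 1/40.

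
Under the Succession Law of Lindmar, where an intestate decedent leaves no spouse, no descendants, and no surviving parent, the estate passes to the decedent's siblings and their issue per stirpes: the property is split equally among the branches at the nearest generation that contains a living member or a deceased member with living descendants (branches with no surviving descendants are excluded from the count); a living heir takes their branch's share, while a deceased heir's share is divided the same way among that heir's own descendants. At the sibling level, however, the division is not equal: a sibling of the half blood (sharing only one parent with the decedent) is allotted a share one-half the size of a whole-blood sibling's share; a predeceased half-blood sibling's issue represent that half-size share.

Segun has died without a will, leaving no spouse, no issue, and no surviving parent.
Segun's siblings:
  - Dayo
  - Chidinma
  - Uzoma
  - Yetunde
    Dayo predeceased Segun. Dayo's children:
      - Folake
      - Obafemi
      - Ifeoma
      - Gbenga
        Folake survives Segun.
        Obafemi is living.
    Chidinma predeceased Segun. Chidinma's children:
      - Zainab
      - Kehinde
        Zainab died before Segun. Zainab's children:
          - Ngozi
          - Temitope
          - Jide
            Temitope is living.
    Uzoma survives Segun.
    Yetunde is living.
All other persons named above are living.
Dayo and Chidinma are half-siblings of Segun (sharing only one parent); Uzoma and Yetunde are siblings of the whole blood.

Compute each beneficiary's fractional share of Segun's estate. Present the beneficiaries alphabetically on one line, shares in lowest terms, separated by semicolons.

Folake 1/24; Gbenga 1/24; Ifeoma 1/24; Jide 1/36; Kehinde 1/12; Ngozi 1/36; Obafemi 1/24; Temitope 1/36; Uzoma 1/3; Yetunde 1/3

No spouse, descendants, or parent survives, so the estate passes to Segun's siblings per stirpes.
Half-blood siblings count for one-half the weight of whole-blood siblings at the initial division.
Dividing 1 in proportion to weights (total weight 3): Dayo (weight 1/2) → 1/6; Chidinma (weight 1/2) → 1/6; Uzoma (weight 1) → 1/3; Yetunde (weight 1) → 1/3.
Dayo predeceased; the 1/6 allotted to Dayo's branch passes to Dayo's issue by representation.
The 1/6 is divided into 4 equal shares of 1/24 among Folake, Obafemi, Ifeoma, Gbenga.
Folake is living and takes 1/24.
Obafemi is living and takes 1/24.
Ifeoma is living and takes 1/24.
Gbenga is living and takes 1/24.
Chidinma predeceased; the 1/6 allotted to Chidinma's branch passes to Chidinma's issue by representation.
The 1/6 is divided into 2 equal shares of 1/12 among Zainab, Kehinde.
Zainab predeceased; the 1/12 allotted to Zainab's branch passes to Zainab's issue by representation.
The 1/12 is divided into 3 equal shares of 1/36 among Ngozi, Temitope, Jide.
Ngozi is living and takes 1/36.
Temitope is living and takes 1/36.
Jide is living and takes 1/36.
Kehinde is living and takes 1/12.
Uzoma is living and takes 1/3.
Yetunde is living and takes 1/3.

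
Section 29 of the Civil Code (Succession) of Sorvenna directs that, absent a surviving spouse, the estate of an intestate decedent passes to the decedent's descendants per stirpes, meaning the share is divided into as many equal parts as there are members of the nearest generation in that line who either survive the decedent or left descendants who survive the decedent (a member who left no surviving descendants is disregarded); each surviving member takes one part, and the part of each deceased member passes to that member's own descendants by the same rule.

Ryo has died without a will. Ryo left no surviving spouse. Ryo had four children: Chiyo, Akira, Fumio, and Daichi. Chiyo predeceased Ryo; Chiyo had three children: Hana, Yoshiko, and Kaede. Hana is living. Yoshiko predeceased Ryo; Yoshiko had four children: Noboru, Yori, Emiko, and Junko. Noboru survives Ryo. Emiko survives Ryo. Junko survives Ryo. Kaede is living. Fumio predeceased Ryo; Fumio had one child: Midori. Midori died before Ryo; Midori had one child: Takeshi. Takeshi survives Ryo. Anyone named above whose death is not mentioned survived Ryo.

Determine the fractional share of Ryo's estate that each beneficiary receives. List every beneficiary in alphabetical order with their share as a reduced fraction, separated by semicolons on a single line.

There is no surviving spouse, so the entire estate passes to Ryo's descendants per stirpes.
The estate is divided into 4 equal shares of 1/4 among Chiyo, Akira, Fumio, Daichi.
Chiyo predeceased; the 1/4 allotted to Chiyo's branch passes to Chiyo's issue by representation.
The 1/4 is divided into 3 equal shares of 1/12 among Hana, Yoshiko, Kaede.
Hana is living and takes 1/12.
Yoshiko predeceased; the 1/12 allotted to Yoshiko's branch passes to Yoshiko's issue by representation.
The 1/12 is divided into 4 equal shares of 1/48 among Noboru, Yori, Emiko, Junko.
Noboru is living and takes 1/48.
Yori is living and takes 1/48.
Emiko is living and takes 1/48.
Junko is living and takes 1/48.
Kaede is living and takes 1/12.
Akira is living and takes 1/4.
Fumio predeceased; the 1/4 allotted to Fumio's branch passes to Fumio's issue by representation.
Midori's line is the sole branch at this level, so the full 1/4 passes to Midori's issue by representation.
Takeshi is the sole taker at this level and receives the full 1/4.
Daichi is living and takes 1/4.

Akira 1/4; Daichi 1/4; Emiko 1/48; Hana 1/12; Junko 1/48; Kaede 1/12; Noboru 1/48; Takeshi 1/4; Yori 1/48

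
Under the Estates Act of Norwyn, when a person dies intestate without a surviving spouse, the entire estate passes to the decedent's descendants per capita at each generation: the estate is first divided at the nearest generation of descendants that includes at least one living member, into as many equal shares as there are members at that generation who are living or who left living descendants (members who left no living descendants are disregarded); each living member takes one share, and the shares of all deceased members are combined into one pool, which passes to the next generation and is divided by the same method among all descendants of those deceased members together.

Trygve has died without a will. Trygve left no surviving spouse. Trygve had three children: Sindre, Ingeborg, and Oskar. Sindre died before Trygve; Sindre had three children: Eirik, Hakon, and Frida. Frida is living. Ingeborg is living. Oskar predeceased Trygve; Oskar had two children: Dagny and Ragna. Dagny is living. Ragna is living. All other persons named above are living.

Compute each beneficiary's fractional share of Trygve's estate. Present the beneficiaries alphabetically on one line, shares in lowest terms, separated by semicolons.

There is no surviving spouse, so the entire estate passes to Trygve's descendants per capita at each generation.
At generation 1 (Sindre, Ingeborg, Oskar) there are 3 shares of (1)/3 = 1/3 each.
Living: Ingeborg — each takes 1/3.
Deceased: Sindre and Oskar. Their combined 2/3 is pooled and carried to generation 2.
At generation 2 (Eirik, Hakon, Frida, Dagny, Ragna) there are 5 shares of (2/3)/5 = 2/15 each.
Living: Eirik, Hakon, Frida, Dagny, and Ragna — each takes 2/15.

Dagny 2/15; Eirik 2/15; Frida 2/15; Hakon 2/15; Ingeborg 1/3; Ragna 2/15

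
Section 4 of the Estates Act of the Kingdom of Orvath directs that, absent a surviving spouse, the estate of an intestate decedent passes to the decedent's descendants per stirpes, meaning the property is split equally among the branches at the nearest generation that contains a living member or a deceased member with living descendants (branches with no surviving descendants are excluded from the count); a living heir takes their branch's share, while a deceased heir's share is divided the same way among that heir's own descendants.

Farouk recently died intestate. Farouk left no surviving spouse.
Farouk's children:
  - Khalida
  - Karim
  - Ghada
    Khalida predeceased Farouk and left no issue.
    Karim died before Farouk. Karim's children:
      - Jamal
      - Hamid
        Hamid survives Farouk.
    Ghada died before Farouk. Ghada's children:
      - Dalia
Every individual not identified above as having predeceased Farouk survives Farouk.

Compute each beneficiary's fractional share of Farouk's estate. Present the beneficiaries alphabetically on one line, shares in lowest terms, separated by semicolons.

Dalia 1/2; Hamid 1/4; Jamal 1/4

There is no surviving spouse, so the entire estate passes to Farouk's descendants per stirpes.
Khalida left no surviving issue, so that branch lapses and is disregarded.
The estate is divided into 2 equal shares of 1/2 among Karim, Ghada.
Karim predeceased; the 1/2 allotted to Karim's branch passes to Karim's issue by representation.
The 1/2 is divided into 2 equal shares of 1/4 among Jamal, Hamid.
Jamal is living and takes 1/4.
Hamid is living and takes 1/4.
Ghada predeceased; the 1/2 allotted to Ghada's branch passes to Ghada's issue by representation.
Dalia is the sole taker at this level and receives the full 1/2.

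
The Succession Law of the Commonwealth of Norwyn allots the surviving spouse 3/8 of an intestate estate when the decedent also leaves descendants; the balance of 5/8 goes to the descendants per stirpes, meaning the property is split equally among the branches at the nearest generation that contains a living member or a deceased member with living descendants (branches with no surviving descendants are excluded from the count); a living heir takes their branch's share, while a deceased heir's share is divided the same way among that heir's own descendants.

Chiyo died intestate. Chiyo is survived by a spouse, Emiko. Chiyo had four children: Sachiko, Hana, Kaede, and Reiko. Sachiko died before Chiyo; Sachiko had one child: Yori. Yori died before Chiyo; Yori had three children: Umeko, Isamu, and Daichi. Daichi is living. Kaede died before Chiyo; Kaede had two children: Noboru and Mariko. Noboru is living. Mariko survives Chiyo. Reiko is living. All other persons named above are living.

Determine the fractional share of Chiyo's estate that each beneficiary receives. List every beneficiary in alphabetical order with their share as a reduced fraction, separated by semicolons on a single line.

Emiko, as surviving spouse, takes 3/8.
The remaining 5/8 passes to Chiyo's descendants per stirpes.
The 5/8 is divided into 4 equal shares of 5/32 among Sachiko, Hana, Kaede, Reiko.
Sachiko predeceased; the 5/32 allotted to Sachiko's branch passes to Sachiko's issue by representation.
Yori's line is the sole branch at this level, so the full 5/32 passes to Yori's issue by representation.
The 5/32 is divided into 3 equal shares of 5/96 among Umeko, Isamu, Daichi.
Umeko is living and takes 5/96.
Isamu is living and takes 5/96.
Daichi is living and takes 5/96.
Hana is living and takes 5/32.
Kaede predeceased; the 5/32 allotted to Kaede's branch passes to Kaede's issue by representation.
The 5/32 is divided into 2 equal shares of 5/64 among Noboru, Mariko.
Noboru is living and takes 5/64.
Mariko is living and takes 5/64.
Reiko is living and takes 5/32.

Daichi 5/96; Emiko 3/8; Hana 5/32; Isamu 5/96; Mariko 5/64; Noboru 5/64; Reiko 5/32; Umeko 5/96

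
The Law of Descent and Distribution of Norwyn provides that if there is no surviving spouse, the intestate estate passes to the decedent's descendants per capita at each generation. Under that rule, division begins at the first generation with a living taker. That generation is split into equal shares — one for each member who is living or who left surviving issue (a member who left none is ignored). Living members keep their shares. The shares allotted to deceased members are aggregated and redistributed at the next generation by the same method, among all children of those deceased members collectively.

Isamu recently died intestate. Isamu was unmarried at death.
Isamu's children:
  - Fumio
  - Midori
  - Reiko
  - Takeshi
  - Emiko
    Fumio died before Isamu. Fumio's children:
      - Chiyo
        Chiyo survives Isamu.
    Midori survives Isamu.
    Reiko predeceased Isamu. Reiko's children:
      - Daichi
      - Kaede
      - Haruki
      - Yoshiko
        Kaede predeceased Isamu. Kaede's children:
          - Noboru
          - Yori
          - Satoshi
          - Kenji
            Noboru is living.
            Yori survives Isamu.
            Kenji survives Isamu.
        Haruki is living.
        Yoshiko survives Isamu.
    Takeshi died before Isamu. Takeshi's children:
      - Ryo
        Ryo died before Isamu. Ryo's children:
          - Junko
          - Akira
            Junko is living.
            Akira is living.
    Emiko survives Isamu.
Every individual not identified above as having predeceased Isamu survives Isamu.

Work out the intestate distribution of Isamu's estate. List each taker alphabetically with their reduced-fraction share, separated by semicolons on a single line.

There is no surviving spouse, so the entire estate passes to Isamu's descendants per capita at each generation.
At generation 1 (Fumio, Midori, Reiko, Takeshi, Emiko) there are 5 shares of (1)/5 = 1/5 each.
Living: Midori and Emiko — each takes 1/5.
Deceased: Fumio, Reiko, and Takeshi. Their combined 3/5 is pooled and carried to generation 2.
At generation 2 (Chiyo, Daichi, Kaede, Haruki, Yoshiko, Ryo) there are 6 shares of (3/5)/6 = 1/10 each.
Living: Chiyo, Daichi, Haruki, and Yoshiko — each takes 1/10.
Deceased: Kaede and Ryo. Their combined 1/5 is pooled and carried to generation 3.
At generation 3 (Noboru, Yori, Satoshi, Kenji, Junko, Akira) there are 6 shares of (1/5)/6 = 1/30 each.
Living: Noboru, Yori, Satoshi, Kenji, Junko, and Akira — each takes 1/30.

Akira 1/30; Chiyo 1/10; Daichi 1/10; Emiko 1/5; Haruki 1/10; Junko 1/30; Kenji 1/30; Midori 1/5; Noboru 1/30; Satoshi 1/30; Yori 1/30; Yoshiko 1/10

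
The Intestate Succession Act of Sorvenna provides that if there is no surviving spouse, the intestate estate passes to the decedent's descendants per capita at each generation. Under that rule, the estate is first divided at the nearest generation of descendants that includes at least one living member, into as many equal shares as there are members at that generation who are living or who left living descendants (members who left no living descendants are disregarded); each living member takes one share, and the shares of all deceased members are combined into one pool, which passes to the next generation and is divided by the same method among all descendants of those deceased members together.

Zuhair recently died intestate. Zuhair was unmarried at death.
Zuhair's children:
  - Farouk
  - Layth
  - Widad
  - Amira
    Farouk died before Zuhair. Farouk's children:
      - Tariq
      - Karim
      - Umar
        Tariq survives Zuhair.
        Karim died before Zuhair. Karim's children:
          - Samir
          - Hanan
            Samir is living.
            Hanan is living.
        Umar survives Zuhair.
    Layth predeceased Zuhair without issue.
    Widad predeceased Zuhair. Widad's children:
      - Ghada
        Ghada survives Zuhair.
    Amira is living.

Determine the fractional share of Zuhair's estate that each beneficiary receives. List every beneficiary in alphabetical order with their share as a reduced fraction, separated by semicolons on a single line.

There is no surviving spouse, so the entire estate passes to Zuhair's descendants per capita at each generation.
At generation 1 (Farouk, Widad, Amira) there are 3 shares of (1)/3 = 1/3 each.
Living: Amira — each takes 1/3.
Deceased: Farouk and Widad. Their combined 2/3 is pooled and carried to generation 2.
At generation 2 (Tariq, Karim, Umar, Ghada) there are 4 shares of (2/3)/4 = 1/6 each.
Living: Tariq, Umar, and Ghada — each takes 1/6.
Deceased: Karim. That 1/6 share is carried to generation 3.
At generation 3 (Samir, Hanan) there are 2 shares of (1/6)/2 = 1/12 each.
Living: Samir and Hanan — each takes 1/12.

Amira 1/3; Ghada 1/6; Hanan 1/12; Samir 1/12; Tariq 1/6; Umar 1/6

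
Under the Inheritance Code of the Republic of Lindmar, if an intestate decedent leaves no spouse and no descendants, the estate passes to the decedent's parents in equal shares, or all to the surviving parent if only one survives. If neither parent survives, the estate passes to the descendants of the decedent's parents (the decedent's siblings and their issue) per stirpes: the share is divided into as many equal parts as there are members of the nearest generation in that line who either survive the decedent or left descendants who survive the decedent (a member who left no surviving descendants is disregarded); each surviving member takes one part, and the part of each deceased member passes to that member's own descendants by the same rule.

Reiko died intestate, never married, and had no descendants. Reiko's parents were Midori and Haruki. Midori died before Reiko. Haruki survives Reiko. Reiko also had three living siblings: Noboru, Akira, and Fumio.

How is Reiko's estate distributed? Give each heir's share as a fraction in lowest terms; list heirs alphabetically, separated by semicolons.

Only one parent, Haruki, survives, so Haruki takes the entire estate. The siblings take nothing because a surviving parent has priority.

Haruki 1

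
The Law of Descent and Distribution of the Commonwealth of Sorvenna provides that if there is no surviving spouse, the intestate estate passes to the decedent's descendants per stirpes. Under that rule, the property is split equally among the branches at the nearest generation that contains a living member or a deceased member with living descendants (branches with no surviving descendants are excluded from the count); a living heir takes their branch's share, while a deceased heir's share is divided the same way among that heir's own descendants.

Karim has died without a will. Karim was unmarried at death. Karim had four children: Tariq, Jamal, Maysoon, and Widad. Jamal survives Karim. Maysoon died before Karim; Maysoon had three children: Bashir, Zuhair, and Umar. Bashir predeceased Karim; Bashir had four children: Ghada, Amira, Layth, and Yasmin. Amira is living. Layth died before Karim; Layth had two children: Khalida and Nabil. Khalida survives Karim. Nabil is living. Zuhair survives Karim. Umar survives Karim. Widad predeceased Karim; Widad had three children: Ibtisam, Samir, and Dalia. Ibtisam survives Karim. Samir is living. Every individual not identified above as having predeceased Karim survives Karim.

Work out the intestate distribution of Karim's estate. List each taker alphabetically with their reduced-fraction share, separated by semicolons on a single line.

There is no surviving spouse, so the entire estate passes to Karim's descendants per stirpes.
The estate is divided into 4 equal shares of 1/4 among Tariq, Jamal, Maysoon, Widad.
Tariq is living and takes 1/4.
Jamal is living and takes 1/4.
Maysoon predeceased; the 1/4 allotted to Maysoon's branch passes to Maysoon's issue by representation.
The 1/4 is divided into 3 equal shares of 1/12 among Bashir, Zuhair, Umar.
Bashir predeceased; the 1/12 allotted to Bashir's branch passes to Bashir's issue by representation.
The 1/12 is divided into 4 equal shares of 1/48 among Ghada, Amira, Layth, Yasmin.
Ghada is living and takes 1/48.
Amira is living and takes 1/48.
Layth predeceased; the 1/48 allotted to Layth's branch passes to Layth's issue by representation.
The 1/48 is divided into 2 equal shares of 1/96 among Khalida, Nabil.
Khalida is living and takes 1/96.
Nabil is living and takes 1/96.
Yasmin is living and takes 1/48.
Zuhair is living and takes 1/12.
Umar is living and takes 1/12.
Widad predeceased; the 1/4 allotted to Widad's branch passes to Widad's issue by representation.
The 1/4 is divided into 3 equal shares of 1/12 among Ibtisam, Samir, Dalia.
Ibtisam is living and takes 1/12.
Samir is living and takes 1/12.
Dalia is living and takes 1/12.

Amira 1/48; Dalia 1/12; Ghada 1/48; Ibtisam 1/12; Jamal 1/4; Khalida 1/96; Nabil 1/96; Samir 1/12; Tariq 1/4; Umar 1/12; Yasmin 1/48; Zuhair 1/12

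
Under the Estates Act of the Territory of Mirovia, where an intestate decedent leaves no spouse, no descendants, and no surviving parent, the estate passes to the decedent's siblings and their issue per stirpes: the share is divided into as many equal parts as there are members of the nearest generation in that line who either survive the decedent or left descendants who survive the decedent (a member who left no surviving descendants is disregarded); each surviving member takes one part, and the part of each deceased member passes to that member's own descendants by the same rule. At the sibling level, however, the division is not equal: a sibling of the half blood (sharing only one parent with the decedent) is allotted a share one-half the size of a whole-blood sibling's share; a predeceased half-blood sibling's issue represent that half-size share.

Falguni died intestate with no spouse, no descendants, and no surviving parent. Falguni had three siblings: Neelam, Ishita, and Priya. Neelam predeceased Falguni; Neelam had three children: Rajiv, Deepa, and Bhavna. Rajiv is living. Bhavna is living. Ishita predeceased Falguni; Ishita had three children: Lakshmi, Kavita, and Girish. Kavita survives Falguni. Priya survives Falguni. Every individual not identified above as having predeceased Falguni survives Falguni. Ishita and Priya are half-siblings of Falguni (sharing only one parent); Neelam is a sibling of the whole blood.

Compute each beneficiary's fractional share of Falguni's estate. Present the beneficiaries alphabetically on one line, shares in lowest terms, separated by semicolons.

No spouse, descendants, or parent survives, so the estate passes to Falguni's siblings per stirpes.
Half-blood siblings count for one-half the weight of whole-blood siblings at the initial division.
Dividing 1 in proportion to weights (total weight 2): Neelam (weight 1) → 1/2; Ishita (weight 1/2) → 1/4; Priya (weight 1/2) → 1/4.
Neelam predeceased; the 1/2 allotted to Neelam's branch passes to Neelam's issue by representation.
The 1/2 is divided into 3 equal shares of 1/6 among Rajiv, Deepa, Bhavna.
Rajiv is living and takes 1/6.
Deepa is living and takes 1/6.
Bhavna is living and takes 1/6.
Ishita predeceased; the 1/4 allotted to Ishita's branch passes to Ishita's issue by representation.
The 1/4 is divided into 3 equal shares of 1/12 among Lakshmi, Kavita, Girish.
Lakshmi is living and takes 1/12.
Kavita is living and takes 1/12.
Girish is living and takes 1/12.
Priya is living and takes 1/4.

Bhavna 1/6; Deepa 1/6; Girish 1/12; Kavita 1/12; Lakshmi 1/12; Priya 1/4; Rajiv 1/6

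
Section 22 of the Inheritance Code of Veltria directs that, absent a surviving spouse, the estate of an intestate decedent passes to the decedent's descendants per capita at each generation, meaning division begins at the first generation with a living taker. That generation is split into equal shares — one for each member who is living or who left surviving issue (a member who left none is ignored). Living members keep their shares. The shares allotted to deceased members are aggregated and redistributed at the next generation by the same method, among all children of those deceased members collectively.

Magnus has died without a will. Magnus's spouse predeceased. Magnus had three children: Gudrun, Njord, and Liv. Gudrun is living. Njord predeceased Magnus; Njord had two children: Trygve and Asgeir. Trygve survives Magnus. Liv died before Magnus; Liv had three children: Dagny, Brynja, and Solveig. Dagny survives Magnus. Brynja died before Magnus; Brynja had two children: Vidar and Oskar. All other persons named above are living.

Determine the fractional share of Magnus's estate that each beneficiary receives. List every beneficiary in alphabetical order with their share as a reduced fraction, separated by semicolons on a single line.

Asgeir 2/15; Dagny 2/15; Gudrun 1/3; Oskar 1/15; Solveig 2/15; Trygve 2/15; Vidar 1/15

There is no surviving spouse, so the entire estate passes to Magnus's descendants per capita at each generation.
At generation 1 (Gudrun, Njord, Liv) there are 3 shares of (1)/3 = 1/3 each.
Living: Gudrun — each takes 1/3.
Deceased: Njord and Liv. Their combined 2/3 is pooled and carried to generation 2.
At generation 2 (Trygve, Asgeir, Dagny, Brynja, Solveig) there are 5 shares of (2/3)/5 = 2/15 each.
Living: Trygve, Asgeir, Dagny, and Solveig — each takes 2/15.
Deceased: Brynja. That 2/15 share is carried to generation 3.
At generation 3 (Vidar, Oskar) there are 2 shares of (2/15)/2 = 1/15 each.
Living: Vidar and Oskar — each takes 1/15.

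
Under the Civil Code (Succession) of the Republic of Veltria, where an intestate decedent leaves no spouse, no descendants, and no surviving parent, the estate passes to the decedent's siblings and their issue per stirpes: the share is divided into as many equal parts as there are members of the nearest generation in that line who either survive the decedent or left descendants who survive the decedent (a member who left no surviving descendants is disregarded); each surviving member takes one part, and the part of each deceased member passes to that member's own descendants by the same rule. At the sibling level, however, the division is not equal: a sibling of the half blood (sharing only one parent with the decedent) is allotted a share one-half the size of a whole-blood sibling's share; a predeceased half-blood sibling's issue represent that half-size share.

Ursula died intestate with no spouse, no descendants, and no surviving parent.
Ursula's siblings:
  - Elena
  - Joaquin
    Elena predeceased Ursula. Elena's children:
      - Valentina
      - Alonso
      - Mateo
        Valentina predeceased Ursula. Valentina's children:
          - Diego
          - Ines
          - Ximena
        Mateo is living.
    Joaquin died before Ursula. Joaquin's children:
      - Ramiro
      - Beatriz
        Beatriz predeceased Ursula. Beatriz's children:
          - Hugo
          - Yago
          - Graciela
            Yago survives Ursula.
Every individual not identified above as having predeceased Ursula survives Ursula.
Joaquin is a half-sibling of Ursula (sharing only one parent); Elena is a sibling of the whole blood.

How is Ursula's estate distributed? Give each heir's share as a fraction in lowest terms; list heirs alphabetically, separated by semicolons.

Alonso 2/9; Diego 2/27; Graciela 1/18; Hugo 1/18; Ines 2/27; Mateo 2/9; Ramiro 1/6; Ximena 2/27; Yago 1/18

No spouse, descendants, or parent survives, so the estate passes to Ursula's siblings per stirpes.
Half-blood siblings count for one-half the weight of whole-blood siblings at the initial division.
Dividing 1 in proportion to weights (total weight 3/2): Elena (weight 1) → 2/3; Joaquin (weight 1/2) → 1/3.
Elena predeceased; the 2/3 allotted to Elena's branch passes to Elena's issue by representation.
The 2/3 is divided into 3 equal shares of 2/9 among Valentina, Alonso, Mateo.
Valentina predeceased; the 2/9 allotted to Valentina's branch passes to Valentina's issue by representation.
The 2/9 is divided into 3 equal shares of 2/27 among Diego, Ines, Ximena.
Diego is living and takes 2/27.
Ines is living and takes 2/27.
Ximena is living and takes 2/27.
Alonso is living and takes 2/9.
Mateo is living and takes 2/9.
Joaquin predeceased; the 1/3 allotted to Joaquin's branch passes to Joaquin's issue by representation.
The 1/3 is divided into 2 equal shares of 1/6 among Ramiro, Beatriz.
Ramiro is living and takes 1/6.
Beatriz predeceased; the 1/6 allotted to Beatriz's branch passes to Beatriz's issue by representation.
The 1/6 is divided into 3 equal shares of 1/18 among Hugo, Yago, Graciela.
Hugo is living and takes 1/18.
Yago is living and takes 1/18.
Graciela is living and takes 1/18.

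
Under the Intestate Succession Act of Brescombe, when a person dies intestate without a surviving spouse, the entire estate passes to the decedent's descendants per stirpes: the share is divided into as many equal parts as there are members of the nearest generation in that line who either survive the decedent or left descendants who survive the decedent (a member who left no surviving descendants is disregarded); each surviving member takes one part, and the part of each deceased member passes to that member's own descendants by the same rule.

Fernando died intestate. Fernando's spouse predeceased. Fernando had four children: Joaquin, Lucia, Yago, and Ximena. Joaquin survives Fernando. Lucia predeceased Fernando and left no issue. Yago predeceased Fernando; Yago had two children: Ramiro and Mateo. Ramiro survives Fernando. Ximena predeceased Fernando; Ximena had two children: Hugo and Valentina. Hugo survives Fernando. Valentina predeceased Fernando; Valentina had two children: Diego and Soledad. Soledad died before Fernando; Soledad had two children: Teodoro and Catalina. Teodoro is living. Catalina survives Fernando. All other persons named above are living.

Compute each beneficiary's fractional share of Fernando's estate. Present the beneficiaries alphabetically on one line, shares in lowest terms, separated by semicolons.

Catalina 1/24; Diego 1/12; Hugo 1/6; Joaquin 1/3; Mateo 1/6; Ramiro 1/6; Teodoro 1/24

There is no surviving spouse, so the entire estate passes to Fernando's descendants per stirpes.
Lucia left no surviving issue, so that branch lapses and is disregarded.
The estate is divided into 3 equal shares of 1/3 among Joaquin, Yago, Ximena.
Joaquin is living and takes 1/3.
Yago predeceased; the 1/3 allotted to Yago's branch passes to Yago's issue by representation.
The 1/3 is divided into 2 equal shares of 1/6 among Ramiro, Mateo.
Ramiro is living and takes 1/6.
Mateo is living and takes 1/6.
Ximena predeceased; the 1/3 allotted to Ximena's branch passes to Ximena's issue by representation.
The 1/3 is divided into 2 equal shares of 1/6 among Hugo, Valentina.
Hugo is living and takes 1/6.
Valentina predeceased; the 1/6 allotted to Valentina's branch passes to Valentina's issue by representation.
The 1/6 is divided into 2 equal shares of 1/12 among Diego, Soledad.
Diego is living and takes 1/12.
Soledad predeceased; the 1/12 allotted to Soledad's branch passes to Soledad's issue by representation.
The 1/12 is divided into 2 equal shares of 1/24 among Teodoro, Catalina.
Teodoro is living and takes 1/24.
Catalina is living and takes 1/24.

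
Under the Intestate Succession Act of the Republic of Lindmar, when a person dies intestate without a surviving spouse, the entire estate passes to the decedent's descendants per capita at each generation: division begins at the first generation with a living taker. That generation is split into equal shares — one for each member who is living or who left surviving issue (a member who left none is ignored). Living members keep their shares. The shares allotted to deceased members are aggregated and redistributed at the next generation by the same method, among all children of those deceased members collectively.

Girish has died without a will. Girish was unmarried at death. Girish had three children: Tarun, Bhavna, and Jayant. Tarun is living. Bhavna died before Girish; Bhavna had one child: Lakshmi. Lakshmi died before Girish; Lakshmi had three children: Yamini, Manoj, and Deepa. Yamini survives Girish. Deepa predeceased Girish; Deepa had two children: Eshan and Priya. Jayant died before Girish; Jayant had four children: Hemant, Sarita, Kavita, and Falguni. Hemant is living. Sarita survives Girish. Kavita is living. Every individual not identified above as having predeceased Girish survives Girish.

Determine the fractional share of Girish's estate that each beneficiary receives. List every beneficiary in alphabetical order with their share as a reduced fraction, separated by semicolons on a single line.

There is no surviving spouse, so the entire estate passes to Girish's descendants per capita at each generation.
At generation 1 (Tarun, Bhavna, Jayant) there are 3 shares of (1)/3 = 1/3 each.
Living: Tarun — each takes 1/3.
Deceased: Bhavna and Jayant. Their combined 2/3 is pooled and carried to generation 2.
At generation 2 (Lakshmi, Hemant, Sarita, Kavita, Falguni) there are 5 shares of (2/3)/5 = 2/15 each.
Living: Hemant, Sarita, Kavita, and Falguni — each takes 2/15.
Deceased: Lakshmi. That 2/15 share is carried to generation 3.
At generation 3 (Yamini, Manoj, Deepa) there are 3 shares of (2/15)/3 = 2/45 each.
Living: Yamini and Manoj — each takes 2/45.
Deceased: Deepa. That 2/45 share is carried to generation 4.
At generation 4 (Eshan, Priya) there are 2 shares of (2/45)/2 = 1/45 each.
Living: Eshan and Priya — each takes 1/45.

Eshan 1/45; Falguni 2/15; Hemant 2/15; Kavita 2/15; Manoj 2/45; Priya 1/45; Sarita 2/15; Tarun 1/3; Yamini 2/45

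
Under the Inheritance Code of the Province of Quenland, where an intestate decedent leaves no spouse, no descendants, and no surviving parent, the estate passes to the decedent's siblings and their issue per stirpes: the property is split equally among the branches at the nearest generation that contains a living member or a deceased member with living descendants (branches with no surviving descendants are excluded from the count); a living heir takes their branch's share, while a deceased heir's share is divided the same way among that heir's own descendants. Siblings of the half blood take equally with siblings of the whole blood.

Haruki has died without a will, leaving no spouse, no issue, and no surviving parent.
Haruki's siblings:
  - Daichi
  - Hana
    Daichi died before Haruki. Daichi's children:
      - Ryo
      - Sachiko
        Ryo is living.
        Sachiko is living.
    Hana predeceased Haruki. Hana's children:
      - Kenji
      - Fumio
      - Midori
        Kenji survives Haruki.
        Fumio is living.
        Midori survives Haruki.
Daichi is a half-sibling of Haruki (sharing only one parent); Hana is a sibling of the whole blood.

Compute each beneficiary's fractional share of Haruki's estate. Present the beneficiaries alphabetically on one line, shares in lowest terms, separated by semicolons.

Fumio 1/6; Kenji 1/6; Midori 1/6; Ryo 1/4; Sachiko 1/4

No spouse, descendants, or parent survives, so the estate passes to Haruki's siblings per stirpes.
Half-blood and whole-blood siblings take equally under the stated rule.
The estate is divided into 2 equal shares of 1/2 among Daichi, Hana.
Daichi predeceased; the 1/2 allotted to Daichi's branch passes to Daichi's issue by representation.
The 1/2 is divided into 2 equal shares of 1/4 among Ryo, Sachiko.
Ryo is living and takes 1/4.
Sachiko is living and takes 1/4.
Hana predeceased; the 1/2 allotted to Hana's branch passes to Hana's issue by representation.
The 1/2 is divided into 3 equal shares of 1/6 among Kenji, Fumio, Midori.
Kenji is living and takes 1/6.
Fumio is living and takes 1/6.
Midori is living and takes 1/6.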